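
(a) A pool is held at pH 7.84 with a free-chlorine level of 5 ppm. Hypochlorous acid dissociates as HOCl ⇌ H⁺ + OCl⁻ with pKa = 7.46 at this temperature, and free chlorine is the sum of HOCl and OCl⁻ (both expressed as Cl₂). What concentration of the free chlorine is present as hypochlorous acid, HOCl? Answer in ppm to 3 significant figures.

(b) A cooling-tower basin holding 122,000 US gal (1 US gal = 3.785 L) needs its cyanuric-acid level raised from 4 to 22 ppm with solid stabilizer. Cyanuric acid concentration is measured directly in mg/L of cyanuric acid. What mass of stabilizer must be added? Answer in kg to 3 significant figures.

(a) [OCl⁻]/[HOCl] = 10^(pH − pKa) = 10^(7.84 − 7.46) = 10^0.38 = 2.399.
(a) Fraction as HOCl = 1 / (1 + 2.399) = 0.2942.
(a) HOCl = 0.2942 × 5 ppm = 1.471 ppm.

(b) Volume: 122,000 US gal × 3.785 L/gal = 461,770 L.
(b) CYA to add: (22 − 4) = 18 mg/L × 461,770 L = 8312 g cyanuric acid.

(a) 1.47 ppm; (b) 8.31 kg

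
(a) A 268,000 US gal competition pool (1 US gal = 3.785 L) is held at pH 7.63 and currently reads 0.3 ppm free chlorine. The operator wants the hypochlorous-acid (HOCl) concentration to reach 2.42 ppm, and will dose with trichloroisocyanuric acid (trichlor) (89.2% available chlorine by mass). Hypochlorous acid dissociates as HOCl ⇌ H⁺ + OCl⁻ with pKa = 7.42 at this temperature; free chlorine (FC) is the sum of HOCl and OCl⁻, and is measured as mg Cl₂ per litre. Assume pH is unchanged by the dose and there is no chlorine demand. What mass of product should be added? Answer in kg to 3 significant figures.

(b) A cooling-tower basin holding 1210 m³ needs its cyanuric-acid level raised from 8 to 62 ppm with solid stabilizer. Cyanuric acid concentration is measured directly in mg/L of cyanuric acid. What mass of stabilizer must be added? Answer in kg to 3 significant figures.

(a) 6.87 kg; (b) 65.3 kg

(a) Volume: 268,000 US gal × 3.785 L/gal = 1,014,380 L.
(a) [OCl⁻]/[HOCl] = 10^(pH − pKa) = 10^(7.63 − 7.42) = 1.622; fraction as HOCl = 1/(1 + 1.622) = 0.3814.
(a) Free chlorine required for 2.42 ppm HOCl: 2.42 / 0.3814 = 6.345 ppm.
(a) FC to add: 6.345 − 0.3 = 6.045 mg/L as Cl₂.
(a) Cl₂ equivalent: 6.045 mg/L × 1,014,380 L = 6132 g.
(a) Product at 89.2% available Cl: 6132 / 0.892 = 6874 g.

(b) Volume: 1210 m³ = 1,210,000 L.
(b) CYA to add: (62 − 8) = 54 mg/L × 1,210,000 L = 65,340 g cyanuric acid.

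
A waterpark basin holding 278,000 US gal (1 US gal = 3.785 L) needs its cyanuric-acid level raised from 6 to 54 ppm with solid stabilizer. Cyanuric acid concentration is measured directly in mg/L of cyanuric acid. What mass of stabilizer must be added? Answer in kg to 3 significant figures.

Volume: 278,000 US gal × 3.785 L/gal = 1,052,230 L.
CYA to add: (54 − 6) = 48 mg/L × 1,052,230 L = 50,510 g cyanuric acid.

50.5 kg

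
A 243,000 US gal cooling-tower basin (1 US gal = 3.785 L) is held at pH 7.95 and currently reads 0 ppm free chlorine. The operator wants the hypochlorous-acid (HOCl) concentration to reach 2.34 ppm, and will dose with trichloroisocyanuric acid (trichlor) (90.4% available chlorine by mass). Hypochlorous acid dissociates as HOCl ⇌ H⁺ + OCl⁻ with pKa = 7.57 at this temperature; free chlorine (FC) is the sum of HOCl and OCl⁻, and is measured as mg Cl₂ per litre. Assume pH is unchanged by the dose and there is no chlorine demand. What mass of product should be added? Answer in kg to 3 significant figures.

Volume: 243,000 US gal × 3.785 L/gal = 919,755 L.
[OCl⁻]/[HOCl] = 10^(pH − pKa) = 10^(7.95 − 7.57) = 2.399; fraction as HOCl = 1/(1 + 2.399) = 0.2942.
Free chlorine required for 2.34 ppm HOCl: 2.34 / 0.2942 = 7.953 ppm.
FC to add: 7.953 − 0 = 7.953 mg/L as Cl₂.
Cl₂ equivalent: 7.953 mg/L × 919,755 L = 7315 g.
Product at 90.4% available Cl: 7315 / 0.904 = 8092 g.

8.09 kg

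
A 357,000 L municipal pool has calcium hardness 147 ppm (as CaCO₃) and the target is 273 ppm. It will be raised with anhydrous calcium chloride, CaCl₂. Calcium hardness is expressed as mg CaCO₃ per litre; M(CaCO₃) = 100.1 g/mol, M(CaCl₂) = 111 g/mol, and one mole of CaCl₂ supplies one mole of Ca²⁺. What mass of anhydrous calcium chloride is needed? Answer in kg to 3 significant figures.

Hardness to add: (273 − 147) = 126 mg/L as CaCO₃ × 357,000 L = 44,980 g as CaCO₃.
Moles of Ca²⁺ (1 mol Ca²⁺ ≡ 1 mol CaCO₃): 44,980 / 100.1 g/mol = 449.4 mol.
Mass of CaCl₂: 449.4 × 111 = 49,880 g.

49.9 kg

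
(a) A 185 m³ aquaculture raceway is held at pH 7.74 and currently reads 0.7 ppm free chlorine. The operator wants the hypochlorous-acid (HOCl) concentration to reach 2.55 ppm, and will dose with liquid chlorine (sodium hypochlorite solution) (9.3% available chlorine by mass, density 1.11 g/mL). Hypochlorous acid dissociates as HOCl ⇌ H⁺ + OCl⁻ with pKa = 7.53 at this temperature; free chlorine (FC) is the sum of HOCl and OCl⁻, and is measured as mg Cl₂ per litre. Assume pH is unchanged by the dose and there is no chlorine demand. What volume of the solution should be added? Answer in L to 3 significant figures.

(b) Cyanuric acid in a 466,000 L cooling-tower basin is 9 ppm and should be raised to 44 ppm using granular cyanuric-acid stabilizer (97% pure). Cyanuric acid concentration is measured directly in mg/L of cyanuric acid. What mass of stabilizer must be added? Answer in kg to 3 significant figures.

(a) Volume: 185 m³ = 185,000 L.
(a) [OCl⁻]/[HOCl] = 10^(pH − pKa) = 10^(7.74 − 7.53) = 1.622; fraction as HOCl = 1/(1 + 1.622) = 0.3814.
(a) Free chlorine required for 2.55 ppm HOCl: 2.55 / 0.3814 = 6.686 ppm.
(a) FC to add: 6.686 − 0.7 = 5.986 mg/L as Cl₂.
(a) Cl₂ equivalent: 5.986 mg/L × 185,000 L = 1107 g.
(a) Product at 9.3% available Cl: 1107 / 0.093 = 11,910 g.
(a) Volume: 11,910 g ÷ 1.11 g/mL = 10,730 mL.

(b) CYA to add: (44 − 9) = 35 mg/L × 466,000 L = 16,310 g cyanuric acid.
(b) At 97% purity: 16,310 / 0.97 = 16,810 g product.

(a) 10.7 L; (b) 16.8 kg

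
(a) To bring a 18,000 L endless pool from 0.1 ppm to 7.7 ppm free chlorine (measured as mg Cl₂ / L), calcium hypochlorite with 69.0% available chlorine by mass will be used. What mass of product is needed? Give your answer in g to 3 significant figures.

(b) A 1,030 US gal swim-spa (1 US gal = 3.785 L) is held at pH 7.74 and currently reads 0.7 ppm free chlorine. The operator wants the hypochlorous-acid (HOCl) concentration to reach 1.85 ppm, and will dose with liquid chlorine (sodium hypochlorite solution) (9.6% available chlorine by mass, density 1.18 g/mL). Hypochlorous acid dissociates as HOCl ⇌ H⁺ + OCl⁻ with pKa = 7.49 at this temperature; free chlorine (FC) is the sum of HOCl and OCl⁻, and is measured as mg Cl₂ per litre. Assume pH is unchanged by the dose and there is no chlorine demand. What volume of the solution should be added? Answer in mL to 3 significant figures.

(a) 198 g; (b) 153 mL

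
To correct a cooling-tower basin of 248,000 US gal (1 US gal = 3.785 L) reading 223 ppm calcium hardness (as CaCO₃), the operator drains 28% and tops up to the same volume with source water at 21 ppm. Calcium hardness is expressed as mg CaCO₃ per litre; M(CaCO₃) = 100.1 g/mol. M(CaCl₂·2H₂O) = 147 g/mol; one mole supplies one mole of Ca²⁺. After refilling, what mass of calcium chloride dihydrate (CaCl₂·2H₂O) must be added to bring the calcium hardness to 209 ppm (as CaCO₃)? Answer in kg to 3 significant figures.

Volume: 248,000 US gal × 3.785 L/gal = 938,680 L.
After draining 28% and refilling: 223 × 0.72 + 21 × 0.28 = 166.44 ppm.
Deficit to target: 209 − 166.44 = 42.56 mg/L.
As CaCO₃: 42.56 mg/L × 938,680 L = 39,950 g; ÷ 100.1 = 399.1 mol Ca²⁺.
Mass: 399.1 × 147 = 58,670 g.

58.7 kg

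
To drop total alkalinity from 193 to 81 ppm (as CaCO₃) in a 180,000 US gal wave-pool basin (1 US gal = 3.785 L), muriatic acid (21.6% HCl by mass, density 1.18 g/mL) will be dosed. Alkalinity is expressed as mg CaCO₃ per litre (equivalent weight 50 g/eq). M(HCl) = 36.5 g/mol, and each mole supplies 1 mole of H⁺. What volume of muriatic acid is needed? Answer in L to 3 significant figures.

Volume: 180,000 US gal × 3.785 L/gal = 681,300 L.
Alkalinity to neutralize: (193 − 81) = 112 mg/L as CaCO₃ × 681,300 L = 76,310 g as CaCO₃.
Equivalents of H⁺ required: 76,310 ÷ 50 g/eq = 1526 eq = 1526 mol HCl.
Mass of HCl: 1526 × 36.5 = 55,700 g.
Mass of 21.6% solution: 55,700 / 0.216 = 257,900 g.
Volume: 257,900 g ÷ 1.18 g/mL = 218,500 mL.

219 L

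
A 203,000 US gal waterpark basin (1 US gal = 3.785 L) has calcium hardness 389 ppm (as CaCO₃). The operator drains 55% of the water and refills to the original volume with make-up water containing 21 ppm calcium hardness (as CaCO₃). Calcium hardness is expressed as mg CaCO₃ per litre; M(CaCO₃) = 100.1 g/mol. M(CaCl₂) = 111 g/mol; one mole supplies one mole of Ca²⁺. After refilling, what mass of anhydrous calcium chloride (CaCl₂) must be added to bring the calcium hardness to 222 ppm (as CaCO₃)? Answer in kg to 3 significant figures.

30.2 kg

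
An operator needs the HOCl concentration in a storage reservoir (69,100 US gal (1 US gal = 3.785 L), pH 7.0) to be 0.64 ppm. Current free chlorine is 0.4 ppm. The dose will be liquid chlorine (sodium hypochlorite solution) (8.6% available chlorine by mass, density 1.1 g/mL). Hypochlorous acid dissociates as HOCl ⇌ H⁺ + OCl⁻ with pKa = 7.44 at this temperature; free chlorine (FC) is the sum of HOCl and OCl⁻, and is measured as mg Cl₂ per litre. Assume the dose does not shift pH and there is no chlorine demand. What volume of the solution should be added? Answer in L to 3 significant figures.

1.31 L

Volume: 69,100 US gal × 3.785 L/gal = 261,544 L.
[OCl⁻]/[HOCl] = 10^(pH − pKa) = 10^(7.0 − 7.44) = 0.3631; fraction as HOCl = 1/(1 + 0.3631) = 0.7336.
Free chlorine required for 0.64 ppm HOCl: 0.64 / 0.7336 = 0.8724 ppm.
FC to add: 0.8724 − 0.4 = 0.4724 mg/L as Cl₂.
Cl₂ equivalent: 0.4724 mg/L × 261,544 L = 123.5 g.
Product at 8.6% available Cl: 123.5 / 0.086 = 1437 g.
Volume: 1437 g ÷ 1.1 g/mL = 1306 mL.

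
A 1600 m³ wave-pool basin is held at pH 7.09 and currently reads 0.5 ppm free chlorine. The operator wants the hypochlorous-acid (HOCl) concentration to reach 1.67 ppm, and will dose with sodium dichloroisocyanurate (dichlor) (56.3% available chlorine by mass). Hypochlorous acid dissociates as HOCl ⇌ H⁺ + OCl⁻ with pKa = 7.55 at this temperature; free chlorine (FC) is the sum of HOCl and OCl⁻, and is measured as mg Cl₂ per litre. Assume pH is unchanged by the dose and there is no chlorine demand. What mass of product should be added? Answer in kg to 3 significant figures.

4.97 kg

Volume: 1600 m³ = 1,600,000 L.
[OCl⁻]/[HOCl] = 10^(pH − pKa) = 10^(7.09 − 7.55) = 0.3467; fraction as HOCl = 1/(1 + 0.3467) = 0.7425.
Free chlorine required for 1.67 ppm HOCl: 1.67 / 0.7425 = 2.249 ppm.
FC to add: 2.249 − 0.5 = 1.749 mg/L as Cl₂.
Cl₂ equivalent: 1.749 mg/L × 1,600,000 L = 2798 g.
Product at 56.3% available Cl: 2798 / 0.563 = 4971 g.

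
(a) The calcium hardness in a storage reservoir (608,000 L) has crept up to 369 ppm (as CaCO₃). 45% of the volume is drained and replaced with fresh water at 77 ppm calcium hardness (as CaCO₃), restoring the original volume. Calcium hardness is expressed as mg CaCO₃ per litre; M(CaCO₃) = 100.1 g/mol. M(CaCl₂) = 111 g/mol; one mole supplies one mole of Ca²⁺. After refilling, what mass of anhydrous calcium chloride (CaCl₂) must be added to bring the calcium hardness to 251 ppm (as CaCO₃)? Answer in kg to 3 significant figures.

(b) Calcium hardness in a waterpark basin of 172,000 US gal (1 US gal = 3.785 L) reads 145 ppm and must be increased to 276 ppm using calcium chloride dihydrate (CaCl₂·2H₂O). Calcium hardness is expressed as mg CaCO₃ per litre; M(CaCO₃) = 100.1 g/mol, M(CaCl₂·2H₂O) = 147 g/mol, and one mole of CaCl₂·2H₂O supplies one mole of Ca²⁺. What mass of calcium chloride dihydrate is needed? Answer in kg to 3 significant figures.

(a) After draining 45% and refilling: 369 × 0.55 + 77 × 0.45 = 237.6 ppm.
(a) Deficit to target: 251 − 237.6 = 13.4 mg/L.
(a) As CaCO₃: 13.4 mg/L × 608,000 L = 8147 g; ÷ 100.1 = 81.39 mol Ca²⁺.
(a) Mass: 81.39 × 111 = 9034 g.

(b) Volume: 172,000 US gal × 3.785 L/gal = 651,020 L.
(b) Hardness to add: (276 − 145) = 131 mg/L as CaCO₃ × 651,020 L = 85,280 g as CaCO₃.
(b) Moles of Ca²⁺ (1 mol Ca²⁺ ≡ 1 mol CaCO₃): 85,280 / 100.1 g/mol = 852 mol.
(b) Mass of CaCl₂·2H₂O: 852 × 147 = 125,200 g.

(a) 9.03 kg; (b) 125 kg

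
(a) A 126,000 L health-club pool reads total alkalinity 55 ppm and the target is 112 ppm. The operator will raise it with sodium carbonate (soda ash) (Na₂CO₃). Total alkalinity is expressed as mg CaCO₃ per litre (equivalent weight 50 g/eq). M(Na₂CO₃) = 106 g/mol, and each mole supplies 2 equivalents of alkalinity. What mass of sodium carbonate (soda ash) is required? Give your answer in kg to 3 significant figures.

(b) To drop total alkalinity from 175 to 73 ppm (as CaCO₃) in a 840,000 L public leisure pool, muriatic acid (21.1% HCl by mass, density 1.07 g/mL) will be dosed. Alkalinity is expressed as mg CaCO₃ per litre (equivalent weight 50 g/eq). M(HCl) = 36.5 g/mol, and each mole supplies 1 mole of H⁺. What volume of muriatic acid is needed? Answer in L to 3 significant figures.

(a) 7.61 kg; (b) 277 L

(a) Alkalinity to add: (112 − 55) = 57 mg/L as CaCO₃ × 126,000 L = 7182 g as CaCO₃.
(a) Equivalents: 7182 g ÷ 50 g/eq = 143.6 eq.
(a) Each mole of Na₂CO₃ supplies 2 eq, so 143.6 / 2 = 71.82 mol.
(a) Mass: 71.82 mol × 106 g/mol = 7613 g.

(b) Alkalinity to neutralize: (175 − 73) = 102 mg/L as CaCO₃ × 840,000 L = 85,680 g as CaCO₃.
(b) Equivalents of H⁺ required: 85,680 ÷ 50 g/eq = 1714 eq = 1714 mol HCl.
(b) Mass of HCl: 1714 × 36.5 = 62,550 g.
(b) Mass of 21.1% solution: 62,550 / 0.211 = 296,400 g.
(b) Volume: 296,400 g ÷ 1.07 g/mL = 277,000 mL.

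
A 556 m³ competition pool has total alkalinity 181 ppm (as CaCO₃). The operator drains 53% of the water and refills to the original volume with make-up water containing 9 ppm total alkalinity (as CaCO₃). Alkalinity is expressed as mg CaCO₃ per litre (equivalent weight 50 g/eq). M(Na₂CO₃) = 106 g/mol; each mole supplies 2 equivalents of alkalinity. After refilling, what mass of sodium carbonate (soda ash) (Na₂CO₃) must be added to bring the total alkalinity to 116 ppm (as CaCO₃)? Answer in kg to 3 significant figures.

Volume: 556 m³ = 556,000 L.
After draining 53% and refilling: 181 × 0.47 + 9 × 0.53 = 89.84 ppm.
Deficit to target: 116 − 89.84 = 26.16 mg/L.
As CaCO₃: 26.16 mg/L × 556,000 L = 14,540 g; ÷ 50 g/eq ÷ 2 = 145.4 mol Na₂CO₃.
Mass: 145.4 × 106 = 15,420 g.

15.4 kg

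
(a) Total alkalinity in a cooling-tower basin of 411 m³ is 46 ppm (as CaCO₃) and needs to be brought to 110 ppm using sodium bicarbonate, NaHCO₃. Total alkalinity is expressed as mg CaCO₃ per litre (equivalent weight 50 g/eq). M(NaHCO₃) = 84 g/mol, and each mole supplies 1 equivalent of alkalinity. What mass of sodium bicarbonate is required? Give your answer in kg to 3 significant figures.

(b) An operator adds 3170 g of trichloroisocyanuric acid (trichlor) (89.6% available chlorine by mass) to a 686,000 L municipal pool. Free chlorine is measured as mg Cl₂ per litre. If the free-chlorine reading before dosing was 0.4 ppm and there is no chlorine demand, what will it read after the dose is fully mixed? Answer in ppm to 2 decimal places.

(a) 44.2 kg; (b) 4.54 ppm

(a) Volume: 411 m³ = 411,000 L.
(a) Alkalinity to add: (110 − 46) = 64 mg/L as CaCO₃ × 411,000 L = 26,300 g as CaCO₃.
(a) Equivalents: 26,300 g ÷ 50 g/eq = 526.1 eq.
(a) NaHCO₃ supplies 1 eq per mole → 526.1 mol.
(a) Mass: 526.1 mol × 84 g/mol = 44,190 g.

(b) Available chlorine delivered: 3170 g × 0.896 = 2840 g as Cl₂.
(b) Concentration rise: 2840 g / 686,000 L = 4.14 mg/L = 4.14 ppm.
(b) Final FC: 0.4 + 4.14 = 4.54 ppm.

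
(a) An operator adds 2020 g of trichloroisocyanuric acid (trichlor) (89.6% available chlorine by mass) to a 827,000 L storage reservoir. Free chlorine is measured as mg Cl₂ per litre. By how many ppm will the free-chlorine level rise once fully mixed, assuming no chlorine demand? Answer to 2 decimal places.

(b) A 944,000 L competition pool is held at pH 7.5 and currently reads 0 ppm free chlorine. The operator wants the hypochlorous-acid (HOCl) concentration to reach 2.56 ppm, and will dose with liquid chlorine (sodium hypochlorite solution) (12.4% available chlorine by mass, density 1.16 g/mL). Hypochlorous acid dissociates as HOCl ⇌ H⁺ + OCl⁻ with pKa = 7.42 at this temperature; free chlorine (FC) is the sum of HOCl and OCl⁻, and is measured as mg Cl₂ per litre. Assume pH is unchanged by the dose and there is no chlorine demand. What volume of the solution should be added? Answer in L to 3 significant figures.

(a) 2.19 ppm; (b) 37.0 L

(a) Available chlorine delivered: 2020 g × 0.896 = 1810 g as Cl₂.
(a) Concentration rise: 1810 g / 827,000 L = 2.189 mg/L = 2.19 ppm.

(b) [OCl⁻]/[HOCl] = 10^(pH − pKa) = 10^(7.5 − 7.42) = 1.202; fraction as HOCl = 1/(1 + 1.202) = 0.4541.
(b) Free chlorine required for 2.56 ppm HOCl: 2.56 / 0.4541 = 5.638 ppm.
(b) FC to add: 5.638 − 0 = 5.638 mg/L as Cl₂.
(b) Cl₂ equivalent: 5.638 mg/L × 944,000 L = 5322 g.
(b) Product at 12.4% available Cl: 5322 / 0.124 = 42,920 g.
(b) Volume: 42,920 g ÷ 1.16 g/mL = 37,000 mL.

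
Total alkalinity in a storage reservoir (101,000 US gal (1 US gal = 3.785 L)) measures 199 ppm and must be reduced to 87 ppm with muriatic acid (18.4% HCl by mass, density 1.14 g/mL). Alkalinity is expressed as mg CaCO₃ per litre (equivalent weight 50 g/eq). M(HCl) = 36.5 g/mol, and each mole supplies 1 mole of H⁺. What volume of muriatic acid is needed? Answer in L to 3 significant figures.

149 L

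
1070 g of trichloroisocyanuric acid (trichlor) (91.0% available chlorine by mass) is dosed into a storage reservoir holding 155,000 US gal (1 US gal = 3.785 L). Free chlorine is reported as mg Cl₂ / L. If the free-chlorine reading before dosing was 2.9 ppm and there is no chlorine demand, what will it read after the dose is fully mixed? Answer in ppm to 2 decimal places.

Volume: 155,000 US gal × 3.785 L/gal = 586,675 L.
Available chlorine delivered: 1070 g × 0.91 = 973.7 g as Cl₂.
Concentration rise: 973.7 g / 586,675 L = 1.66 mg/L = 1.66 ppm.
Final FC: 2.9 + 1.66 = 4.56 ppm.

4.56 ppm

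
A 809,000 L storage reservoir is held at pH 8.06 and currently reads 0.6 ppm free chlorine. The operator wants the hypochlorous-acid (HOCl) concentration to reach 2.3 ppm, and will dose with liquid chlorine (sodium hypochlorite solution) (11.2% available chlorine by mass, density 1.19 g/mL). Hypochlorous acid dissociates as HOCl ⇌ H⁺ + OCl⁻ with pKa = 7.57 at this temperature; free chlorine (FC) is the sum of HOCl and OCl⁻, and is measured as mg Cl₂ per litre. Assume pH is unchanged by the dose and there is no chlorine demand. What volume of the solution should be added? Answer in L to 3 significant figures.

53.5 L

[OCl⁻]/[HOCl] = 10^(pH − pKa) = 10^(8.06 − 7.57) = 3.09; fraction as HOCl = 1/(1 + 3.09) = 0.2445.
Free chlorine required for 2.3 ppm HOCl: 2.3 / 0.2445 = 9.408 ppm.
FC to add: 9.408 − 0.6 = 8.808 mg/L as Cl₂.
Cl₂ equivalent: 8.808 mg/L × 809,000 L = 7125 g.
Product at 11.2% available Cl: 7125 / 0.112 = 63,620 g.
Volume: 63,620 g ÷ 1.19 g/mL = 53,460 mL.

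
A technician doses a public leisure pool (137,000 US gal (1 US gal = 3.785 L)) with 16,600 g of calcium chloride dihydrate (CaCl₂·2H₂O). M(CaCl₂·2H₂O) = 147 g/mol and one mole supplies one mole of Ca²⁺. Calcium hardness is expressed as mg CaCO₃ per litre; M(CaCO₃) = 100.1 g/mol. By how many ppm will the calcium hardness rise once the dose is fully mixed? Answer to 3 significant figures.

Volume: 137,000 US gal × 3.785 L/gal = 518,545 L.
Moles of Ca²⁺: 16,600 g ÷ 147 g/mol = 112.9 mol.
As CaCO₃: 112.9 mol × 100.1 g/mol = 11,300 g.
Rise: 11,300 g / 518,545 L × 1000 = 21.8 mg/L.

21.8 ppm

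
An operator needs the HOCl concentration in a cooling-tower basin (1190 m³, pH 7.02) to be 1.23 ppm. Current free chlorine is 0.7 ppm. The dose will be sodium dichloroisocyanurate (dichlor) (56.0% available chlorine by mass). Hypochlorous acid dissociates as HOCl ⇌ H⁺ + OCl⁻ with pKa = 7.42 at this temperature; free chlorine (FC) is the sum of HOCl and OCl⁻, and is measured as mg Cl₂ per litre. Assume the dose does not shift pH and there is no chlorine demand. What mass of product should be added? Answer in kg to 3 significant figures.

2.17 kg

Volume: 1190 m³ = 1,190,000 L.
[OCl⁻]/[HOCl] = 10^(pH − pKa) = 10^(7.02 − 7.42) = 0.3981; fraction as HOCl = 1/(1 + 0.3981) = 0.7153.
Free chlorine required for 1.23 ppm HOCl: 1.23 / 0.7153 = 1.72 ppm.
FC to add: 1.72 − 0.7 = 1.02 mg/L as Cl₂.
Cl₂ equivalent: 1.02 mg/L × 1,190,000 L = 1213 g.
Product at 56.0% available Cl: 1213 / 0.56 = 2167 g.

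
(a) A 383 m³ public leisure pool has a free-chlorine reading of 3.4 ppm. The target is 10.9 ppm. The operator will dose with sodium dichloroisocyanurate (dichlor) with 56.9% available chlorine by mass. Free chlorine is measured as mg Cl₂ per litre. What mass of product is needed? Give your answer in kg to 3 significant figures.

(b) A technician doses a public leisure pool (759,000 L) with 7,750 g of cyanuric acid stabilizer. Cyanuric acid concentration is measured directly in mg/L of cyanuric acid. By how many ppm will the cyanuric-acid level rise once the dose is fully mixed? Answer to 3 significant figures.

(a) 5.05 kg; (b) 10.2 ppm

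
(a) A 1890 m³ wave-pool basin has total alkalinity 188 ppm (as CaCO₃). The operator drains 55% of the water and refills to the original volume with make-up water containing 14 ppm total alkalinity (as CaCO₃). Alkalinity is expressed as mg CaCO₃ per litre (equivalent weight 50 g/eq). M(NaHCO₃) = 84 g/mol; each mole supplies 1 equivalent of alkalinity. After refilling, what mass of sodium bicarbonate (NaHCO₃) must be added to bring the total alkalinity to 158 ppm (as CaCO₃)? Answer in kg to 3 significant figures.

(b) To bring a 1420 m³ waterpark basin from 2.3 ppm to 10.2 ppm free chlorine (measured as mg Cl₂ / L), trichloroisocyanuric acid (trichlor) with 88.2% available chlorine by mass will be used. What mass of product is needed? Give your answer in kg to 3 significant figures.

(a) Volume: 1890 m³ = 1,890,000 L.
(a) After draining 55% and refilling: 188 × 0.45 + 14 × 0.55 = 92.3 ppm.
(a) Deficit to target: 158 − 92.3 = 65.7 mg/L.
(a) As CaCO₃: 65.7 mg/L × 1,890,000 L = 124,200 g; ÷ 50 g/eq ÷ 1 = 2483 mol NaHCO₃.
(a) Mass: 2483 × 84 = 208,600 g.

(b) Volume: 1420 m³ = 1,420,000 L.
(b) Chlorine deficit: 10.2 − 2.3 = 7.9 ppm = 7.9 mg/L as Cl₂.
(b) Cl₂ equivalent needed: 7.9 mg/L × 1,420,000 L = 11,220,000 mg = 11,220 g.
(b) Product at 88.2% available chlorine: 11,220 / 0.882 = 12,720 g.

(a) 209 kg; (b) 12.7 kg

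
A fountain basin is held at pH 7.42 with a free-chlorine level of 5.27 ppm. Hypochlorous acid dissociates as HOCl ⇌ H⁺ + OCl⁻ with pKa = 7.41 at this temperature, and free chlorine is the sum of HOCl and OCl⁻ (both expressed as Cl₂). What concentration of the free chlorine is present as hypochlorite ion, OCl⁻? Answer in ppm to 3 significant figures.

2.67 ppm

[OCl⁻]/[HOCl] = 10^(pH − pKa) = 10^(7.42 − 7.41) = 10^0.01 = 1.023.
Fraction as HOCl = 1 / (1 + 1.023) = 0.4942.
OCl⁻ = (1 − 0.4942) × 5.27 ppm = 2.665 ppm.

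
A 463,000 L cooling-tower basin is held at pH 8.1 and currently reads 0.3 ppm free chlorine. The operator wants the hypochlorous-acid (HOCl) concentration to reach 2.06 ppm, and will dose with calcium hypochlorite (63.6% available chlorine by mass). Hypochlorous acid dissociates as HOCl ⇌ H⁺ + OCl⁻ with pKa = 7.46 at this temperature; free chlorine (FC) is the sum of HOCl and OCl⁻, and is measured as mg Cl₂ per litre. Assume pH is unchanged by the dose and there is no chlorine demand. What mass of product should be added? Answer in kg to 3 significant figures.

[OCl⁻]/[HOCl] = 10^(pH − pKa) = 10^(8.1 − 7.46) = 4.365; fraction as HOCl = 1/(1 + 4.365) = 0.1864.
Free chlorine required for 2.06 ppm HOCl: 2.06 / 0.1864 = 11.05 ppm.
FC to add: 11.05 − 0.3 = 10.75 mg/L as Cl₂.
Cl₂ equivalent: 10.75 mg/L × 463,000 L = 4978 g.
Product at 63.6% available Cl: 4978 / 0.636 = 7827 g.

7.83 kg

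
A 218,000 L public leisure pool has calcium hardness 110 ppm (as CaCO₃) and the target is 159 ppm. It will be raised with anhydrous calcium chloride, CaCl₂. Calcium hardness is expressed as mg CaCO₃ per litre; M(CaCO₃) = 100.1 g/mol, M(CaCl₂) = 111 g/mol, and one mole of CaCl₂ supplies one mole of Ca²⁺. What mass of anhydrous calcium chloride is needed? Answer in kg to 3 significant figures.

Hardness to add: (159 − 110) = 49 mg/L as CaCO₃ × 218,000 L = 10,680 g as CaCO₃.
Moles of Ca²⁺ (1 mol Ca²⁺ ≡ 1 mol CaCO₃): 10,680 / 100.1 g/mol = 106.7 mol.
Mass of CaCl₂: 106.7 × 111 = 11,850 g.

11.8 kg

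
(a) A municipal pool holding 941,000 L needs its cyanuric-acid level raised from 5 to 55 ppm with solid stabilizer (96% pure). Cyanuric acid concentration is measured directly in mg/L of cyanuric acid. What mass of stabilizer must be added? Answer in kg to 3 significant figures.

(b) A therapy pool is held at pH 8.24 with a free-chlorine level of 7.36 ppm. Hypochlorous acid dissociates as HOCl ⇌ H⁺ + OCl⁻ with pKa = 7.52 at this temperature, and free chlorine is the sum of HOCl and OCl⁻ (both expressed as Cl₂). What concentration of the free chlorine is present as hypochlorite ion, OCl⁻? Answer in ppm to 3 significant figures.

(a) 49.0 kg; (b) 6.18 ppm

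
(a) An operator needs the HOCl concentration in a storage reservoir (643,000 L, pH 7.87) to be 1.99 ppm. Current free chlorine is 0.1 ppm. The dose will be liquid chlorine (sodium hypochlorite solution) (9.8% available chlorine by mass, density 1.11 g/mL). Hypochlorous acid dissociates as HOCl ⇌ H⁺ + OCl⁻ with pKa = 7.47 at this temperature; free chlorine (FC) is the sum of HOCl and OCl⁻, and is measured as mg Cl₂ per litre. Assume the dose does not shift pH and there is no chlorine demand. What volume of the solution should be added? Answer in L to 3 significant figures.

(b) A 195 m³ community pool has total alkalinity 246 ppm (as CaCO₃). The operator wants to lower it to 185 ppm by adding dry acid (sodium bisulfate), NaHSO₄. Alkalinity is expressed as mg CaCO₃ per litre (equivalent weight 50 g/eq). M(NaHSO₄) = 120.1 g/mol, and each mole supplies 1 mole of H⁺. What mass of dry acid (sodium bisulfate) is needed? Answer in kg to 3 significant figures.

(a) 40.7 L; (b) 28.6 kg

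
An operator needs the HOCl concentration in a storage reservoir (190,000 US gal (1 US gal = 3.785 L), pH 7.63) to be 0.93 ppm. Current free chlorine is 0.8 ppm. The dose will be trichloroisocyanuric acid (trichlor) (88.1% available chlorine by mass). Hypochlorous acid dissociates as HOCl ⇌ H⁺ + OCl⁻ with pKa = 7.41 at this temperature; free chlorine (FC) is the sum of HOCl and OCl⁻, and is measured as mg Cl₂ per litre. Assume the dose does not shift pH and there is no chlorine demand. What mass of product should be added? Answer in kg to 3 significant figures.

1.37 kg

Volume: 190,000 US gal × 3.785 L/gal = 719,150 L.
[OCl⁻]/[HOCl] = 10^(pH − pKa) = 10^(7.63 − 7.41) = 1.66; fraction as HOCl = 1/(1 + 1.66) = 0.376.
Free chlorine required for 0.93 ppm HOCl: 0.93 / 0.376 = 2.473 ppm.
FC to add: 2.473 − 0.8 = 1.673 mg/L as Cl₂.
Cl₂ equivalent: 1.673 mg/L × 719,150 L = 1203 g.
Product at 88.1% available Cl: 1203 / 0.881 = 1366 g.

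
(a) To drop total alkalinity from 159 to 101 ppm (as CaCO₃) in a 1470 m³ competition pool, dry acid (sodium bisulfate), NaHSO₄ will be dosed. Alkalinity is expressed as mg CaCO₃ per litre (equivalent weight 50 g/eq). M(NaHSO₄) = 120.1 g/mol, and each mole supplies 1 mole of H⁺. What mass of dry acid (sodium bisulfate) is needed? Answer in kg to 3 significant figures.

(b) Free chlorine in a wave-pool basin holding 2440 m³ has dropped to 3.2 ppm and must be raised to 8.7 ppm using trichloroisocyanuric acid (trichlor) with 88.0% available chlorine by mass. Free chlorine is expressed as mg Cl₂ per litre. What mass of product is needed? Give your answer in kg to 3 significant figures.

(a) 205 kg; (b) 15.2 kg

(a) Volume: 1470 m³ = 1,470,000 L.
(a) Alkalinity to neutralize: (159 − 101) = 58 mg/L as CaCO₃ × 1,470,000 L = 85,260 g as CaCO₃.
(a) Equivalents of H⁺ required: 85,260 ÷ 50 g/eq = 1705 eq = 1705 mol NaHSO₄.
(a) Mass of NaHSO₄: 1705 × 120.1 = 204,800 g.

(b) Volume: 2440 m³ = 2,440,000 L.
(b) Chlorine deficit: 8.7 − 3.2 = 5.5 ppm = 5.5 mg/L as Cl₂.
(b) Cl₂ equivalent needed: 5.5 mg/L × 2,440,000 L = 13,420,000 mg = 13,420 g.
(b) Product at 88.0% available chlorine: 13,420 / 0.88 = 15,250 g.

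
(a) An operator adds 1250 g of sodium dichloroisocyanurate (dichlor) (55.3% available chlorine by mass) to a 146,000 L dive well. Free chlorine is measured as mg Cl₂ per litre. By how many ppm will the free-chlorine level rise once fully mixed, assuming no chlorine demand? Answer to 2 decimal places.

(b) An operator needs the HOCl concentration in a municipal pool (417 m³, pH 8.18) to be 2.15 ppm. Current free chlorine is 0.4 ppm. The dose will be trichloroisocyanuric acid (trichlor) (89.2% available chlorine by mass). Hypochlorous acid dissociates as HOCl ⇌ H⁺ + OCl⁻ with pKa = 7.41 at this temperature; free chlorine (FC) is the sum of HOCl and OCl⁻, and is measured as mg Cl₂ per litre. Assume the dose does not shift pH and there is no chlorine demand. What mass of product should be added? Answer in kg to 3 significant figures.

(a) 4.73 ppm; (b) 6.74 kg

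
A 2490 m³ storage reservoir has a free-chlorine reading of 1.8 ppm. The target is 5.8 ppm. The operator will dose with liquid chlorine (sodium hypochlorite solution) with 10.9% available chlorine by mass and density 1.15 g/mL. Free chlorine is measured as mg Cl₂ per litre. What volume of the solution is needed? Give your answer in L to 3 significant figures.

79.5 L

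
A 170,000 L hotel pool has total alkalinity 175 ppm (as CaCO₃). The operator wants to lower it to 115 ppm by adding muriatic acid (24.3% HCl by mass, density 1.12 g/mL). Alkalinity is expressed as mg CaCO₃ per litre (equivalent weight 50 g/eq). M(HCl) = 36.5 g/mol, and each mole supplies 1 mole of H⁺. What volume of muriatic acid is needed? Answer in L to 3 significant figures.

27.4 L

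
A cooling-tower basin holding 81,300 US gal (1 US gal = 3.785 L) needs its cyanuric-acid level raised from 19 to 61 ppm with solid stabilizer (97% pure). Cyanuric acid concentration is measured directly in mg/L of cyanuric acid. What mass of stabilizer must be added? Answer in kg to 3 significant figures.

Volume: 81,300 US gal × 3.785 L/gal = 307,720 L.
CYA to add: (61 − 19) = 42 mg/L × 307,720 L = 12,920 g cyanuric acid.
At 97% purity: 12,920 / 0.97 = 13,320 g product.

13.3 kg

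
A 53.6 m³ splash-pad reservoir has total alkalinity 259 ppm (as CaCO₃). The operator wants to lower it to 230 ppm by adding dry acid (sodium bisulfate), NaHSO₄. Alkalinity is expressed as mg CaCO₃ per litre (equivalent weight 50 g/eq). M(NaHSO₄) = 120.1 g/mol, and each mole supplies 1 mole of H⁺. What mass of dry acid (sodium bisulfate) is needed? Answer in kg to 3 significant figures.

Volume: 53.6 m³ = 53,600 L.
Alkalinity to neutralize: (259 − 230) = 29 mg/L as CaCO₃ × 53,600 L = 1554 g as CaCO₃.
Equivalents of H⁺ required: 1554 ÷ 50 g/eq = 31.09 eq = 31.09 mol NaHSO₄.
Mass of NaHSO₄: 31.09 × 120.1 = 3734 g.

3.73 kg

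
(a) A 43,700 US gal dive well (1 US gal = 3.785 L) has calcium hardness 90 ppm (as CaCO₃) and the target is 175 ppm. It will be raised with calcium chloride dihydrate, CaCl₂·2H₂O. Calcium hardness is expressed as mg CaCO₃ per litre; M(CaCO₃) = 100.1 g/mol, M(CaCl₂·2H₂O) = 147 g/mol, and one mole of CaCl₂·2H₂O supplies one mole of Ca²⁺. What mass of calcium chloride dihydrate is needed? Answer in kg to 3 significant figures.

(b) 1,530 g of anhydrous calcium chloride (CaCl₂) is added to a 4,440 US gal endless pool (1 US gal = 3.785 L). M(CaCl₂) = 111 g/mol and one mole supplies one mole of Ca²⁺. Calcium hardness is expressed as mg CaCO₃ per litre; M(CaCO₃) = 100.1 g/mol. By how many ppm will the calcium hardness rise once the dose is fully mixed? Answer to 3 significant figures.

(a) Volume: 43,700 US gal × 3.785 L/gal = 165,404 L.
(a) Hardness to add: (175 − 90) = 85 mg/L as CaCO₃ × 165,404 L = 14,060 g as CaCO₃.
(a) Moles of Ca²⁺ (1 mol Ca²⁺ ≡ 1 mol CaCO₃): 14,060 / 100.1 g/mol = 140.5 mol.
(a) Mass of CaCl₂·2H₂O: 140.5 × 147 = 20,650 g.

(b) Volume: 4,440 US gal × 3.785 L/gal = 16,805 L.
(b) Moles of Ca²⁺: 1,530 g ÷ 111 g/mol = 13.78 mol.
(b) As CaCO₃: 13.78 mol × 100.1 g/mol = 1380 g.
(b) Rise: 1380 g / 16,805 L × 1000 = 82.1 mg/L.

(a) 20.6 kg; (b) 82.1 ppm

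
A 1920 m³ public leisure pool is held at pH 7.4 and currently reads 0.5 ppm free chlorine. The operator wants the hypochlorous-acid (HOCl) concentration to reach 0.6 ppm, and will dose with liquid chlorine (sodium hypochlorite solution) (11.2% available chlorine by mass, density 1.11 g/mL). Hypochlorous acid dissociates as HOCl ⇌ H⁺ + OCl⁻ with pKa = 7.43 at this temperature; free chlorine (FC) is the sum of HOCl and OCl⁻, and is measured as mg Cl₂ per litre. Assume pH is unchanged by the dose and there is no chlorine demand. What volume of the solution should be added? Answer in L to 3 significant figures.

10.2 L

Volume: 1920 m³ = 1,920,000 L.
[OCl⁻]/[HOCl] = 10^(pH − pKa) = 10^(7.4 − 7.43) = 0.9333; fraction as HOCl = 1/(1 + 0.9333) = 0.5173.
Free chlorine required for 0.6 ppm HOCl: 0.6 / 0.5173 = 1.16 ppm.
FC to add: 1.16 − 0.5 = 0.66 mg/L as Cl₂.
Cl₂ equivalent: 0.66 mg/L × 1,920,000 L = 1267 g.
Product at 11.2% available Cl: 1267 / 0.112 = 11,310 g.
Volume: 11,310 g ÷ 1.11 g/mL = 10,190 mL.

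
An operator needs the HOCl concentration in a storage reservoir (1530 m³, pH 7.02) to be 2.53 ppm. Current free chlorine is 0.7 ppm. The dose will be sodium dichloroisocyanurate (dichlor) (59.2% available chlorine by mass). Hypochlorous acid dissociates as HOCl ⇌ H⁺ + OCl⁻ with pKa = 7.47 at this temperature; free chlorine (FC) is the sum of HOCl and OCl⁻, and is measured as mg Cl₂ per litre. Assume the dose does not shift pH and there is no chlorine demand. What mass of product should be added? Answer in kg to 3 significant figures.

Volume: 1530 m³ = 1,530,000 L.
[OCl⁻]/[HOCl] = 10^(pH − pKa) = 10^(7.02 − 7.47) = 0.3548; fraction as HOCl = 1/(1 + 0.3548) = 0.7381.
Free chlorine required for 2.53 ppm HOCl: 2.53 / 0.7381 = 3.428 ppm.
FC to add: 3.428 − 0.7 = 2.728 mg/L as Cl₂.
Cl₂ equivalent: 2.728 mg/L × 1,530,000 L = 4173 g.
Product at 59.2% available Cl: 4173 / 0.592 = 7050 g.

7.05 kg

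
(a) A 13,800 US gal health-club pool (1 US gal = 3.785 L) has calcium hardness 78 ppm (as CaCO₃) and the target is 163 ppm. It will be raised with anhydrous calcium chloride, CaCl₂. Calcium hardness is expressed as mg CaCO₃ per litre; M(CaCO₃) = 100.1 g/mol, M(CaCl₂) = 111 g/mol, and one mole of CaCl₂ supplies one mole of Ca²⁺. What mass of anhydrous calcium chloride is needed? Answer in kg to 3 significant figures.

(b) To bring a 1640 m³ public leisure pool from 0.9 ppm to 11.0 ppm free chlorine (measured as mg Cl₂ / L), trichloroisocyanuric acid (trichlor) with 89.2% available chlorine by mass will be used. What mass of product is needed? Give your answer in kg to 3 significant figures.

(a) Volume: 13,800 US gal × 3.785 L/gal = 52,233 L.
(a) Hardness to add: (163 − 78) = 85 mg/L as CaCO₃ × 52,233 L = 4440 g as CaCO₃.
(a) Moles of Ca²⁺ (1 mol Ca²⁺ ≡ 1 mol CaCO₃): 4440 / 100.1 g/mol = 44.35 mol.
(a) Mass of CaCl₂: 44.35 × 111 = 4923 g.

(b) Volume: 1640 m³ = 1,640,000 L.
(b) Chlorine deficit: 11.0 − 0.9 = 10.1 ppm = 10.1 mg/L as Cl₂.
(b) Cl₂ equivalent needed: 10.1 mg/L × 1,640,000 L = 16,560,000 mg = 16,560 g.
(b) Product at 89.2% available chlorine: 16,560 / 0.892 = 18,570 g.

(a) 4.92 kg; (b) 18.6 kg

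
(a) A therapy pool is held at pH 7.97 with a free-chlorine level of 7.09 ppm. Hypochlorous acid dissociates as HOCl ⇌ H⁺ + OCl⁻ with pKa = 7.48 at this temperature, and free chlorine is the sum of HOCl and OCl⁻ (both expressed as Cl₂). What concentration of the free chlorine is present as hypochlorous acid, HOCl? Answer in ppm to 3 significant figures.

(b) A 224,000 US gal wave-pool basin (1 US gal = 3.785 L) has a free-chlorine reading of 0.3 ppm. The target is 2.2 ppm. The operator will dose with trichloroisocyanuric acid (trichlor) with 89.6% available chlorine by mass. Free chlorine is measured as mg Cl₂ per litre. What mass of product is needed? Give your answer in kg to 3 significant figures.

(a) [OCl⁻]/[HOCl] = 10^(pH − pKa) = 10^(7.97 − 7.48) = 10^0.49 = 3.09.
(a) Fraction as HOCl = 1 / (1 + 3.09) = 0.2445.
(a) HOCl = 0.2445 × 7.09 ppm = 1.733 ppm.

(b) Volume: 224,000 US gal × 3.785 L/gal = 847,840 L.
(b) Chlorine deficit: 2.2 − 0.3 = 1.9 ppm = 1.9 mg/L as Cl₂.
(b) Cl₂ equivalent needed: 1.9 mg/L × 847,840 L = 1,611,000 mg = 1611 g.
(b) Product at 89.6% available chlorine: 1611 / 0.896 = 1798 g.

(a) 1.73 ppm; (b) 1.80 kg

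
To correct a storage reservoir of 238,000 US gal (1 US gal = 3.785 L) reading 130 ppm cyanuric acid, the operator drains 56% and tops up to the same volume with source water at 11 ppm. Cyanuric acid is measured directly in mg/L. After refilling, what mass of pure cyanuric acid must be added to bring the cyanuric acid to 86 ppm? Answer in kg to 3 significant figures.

20.4 kg

Volume: 238,000 US gal × 3.785 L/gal = 900,830 L.
After draining 56% and refilling: 130 × 0.44 + 11 × 0.56 = 63.36 ppm.
Deficit to target: 86 − 63.36 = 22.64 mg/L.
Mass: 22.64 mg/L × 900,830 L = 20,390 g cyanuric acid.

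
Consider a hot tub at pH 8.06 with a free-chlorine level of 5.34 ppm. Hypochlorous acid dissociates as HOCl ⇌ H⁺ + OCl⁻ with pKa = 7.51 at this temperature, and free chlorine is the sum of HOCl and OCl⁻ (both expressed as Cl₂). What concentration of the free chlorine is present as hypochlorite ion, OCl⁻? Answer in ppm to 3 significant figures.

4.17 ppm

[OCl⁻]/[HOCl] = 10^(pH − pKa) = 10^(8.06 − 7.51) = 10^0.55 = 3.548.
Fraction as HOCl = 1 / (1 + 3.548) = 0.2199.
OCl⁻ = (1 − 0.2199) × 5.34 ppm = 4.166 ppm.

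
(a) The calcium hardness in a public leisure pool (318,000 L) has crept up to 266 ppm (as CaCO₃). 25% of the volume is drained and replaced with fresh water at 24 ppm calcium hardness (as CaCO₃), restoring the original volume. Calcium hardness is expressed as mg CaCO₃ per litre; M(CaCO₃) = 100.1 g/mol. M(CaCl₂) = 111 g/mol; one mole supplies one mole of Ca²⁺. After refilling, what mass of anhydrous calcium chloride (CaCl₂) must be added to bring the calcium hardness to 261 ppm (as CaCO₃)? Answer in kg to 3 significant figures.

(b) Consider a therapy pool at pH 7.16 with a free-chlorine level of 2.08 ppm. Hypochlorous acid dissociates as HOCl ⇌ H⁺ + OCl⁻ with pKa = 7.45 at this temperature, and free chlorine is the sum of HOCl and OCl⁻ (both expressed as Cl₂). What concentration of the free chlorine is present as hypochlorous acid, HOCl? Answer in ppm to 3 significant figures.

(a) 19.6 kg; (b) 1.37 ppm

(a) After draining 25% and refilling: 266 × 0.75 + 24 × 0.25 = 205.5 ppm.
(a) Deficit to target: 261 − 205.5 = 55.5 mg/L.
(a) As CaCO₃: 55.5 mg/L × 318,000 L = 17,650 g; ÷ 100.1 = 176.3 mol Ca²⁺.
(a) Mass: 176.3 × 111 = 19,570 g.

(b) [OCl⁻]/[HOCl] = 10^(pH − pKa) = 10^(7.16 − 7.45) = 10^-0.29 = 0.5129.
(b) Fraction as HOCl = 1 / (1 + 0.5129) = 0.661.
(b) HOCl = 0.661 × 2.08 ppm = 1.375 ppm.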